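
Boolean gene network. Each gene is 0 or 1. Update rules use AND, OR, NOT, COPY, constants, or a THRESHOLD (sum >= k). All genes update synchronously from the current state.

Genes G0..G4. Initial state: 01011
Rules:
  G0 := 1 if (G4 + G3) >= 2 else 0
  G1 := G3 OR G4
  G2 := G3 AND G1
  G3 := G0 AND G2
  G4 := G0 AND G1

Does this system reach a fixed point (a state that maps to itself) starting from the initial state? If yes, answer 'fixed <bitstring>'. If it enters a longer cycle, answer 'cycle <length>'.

Answer: fixed 00000

Derivation:
Step 0: 01011
Step 1: G0=(1+1>=2)=1 G1=G3|G4=1|1=1 G2=G3&G1=1&1=1 G3=G0&G2=0&0=0 G4=G0&G1=0&1=0 -> 11100
Step 2: G0=(0+0>=2)=0 G1=G3|G4=0|0=0 G2=G3&G1=0&1=0 G3=G0&G2=1&1=1 G4=G0&G1=1&1=1 -> 00011
Step 3: G0=(1+1>=2)=1 G1=G3|G4=1|1=1 G2=G3&G1=1&0=0 G3=G0&G2=0&0=0 G4=G0&G1=0&0=0 -> 11000
Step 4: G0=(0+0>=2)=0 G1=G3|G4=0|0=0 G2=G3&G1=0&1=0 G3=G0&G2=1&0=0 G4=G0&G1=1&1=1 -> 00001
Step 5: G0=(1+0>=2)=0 G1=G3|G4=0|1=1 G2=G3&G1=0&0=0 G3=G0&G2=0&0=0 G4=G0&G1=0&0=0 -> 01000
Step 6: G0=(0+0>=2)=0 G1=G3|G4=0|0=0 G2=G3&G1=0&1=0 G3=G0&G2=0&0=0 G4=G0&G1=0&1=0 -> 00000
Step 7: G0=(0+0>=2)=0 G1=G3|G4=0|0=0 G2=G3&G1=0&0=0 G3=G0&G2=0&0=0 G4=G0&G1=0&0=0 -> 00000
Fixed point reached at step 6: 00000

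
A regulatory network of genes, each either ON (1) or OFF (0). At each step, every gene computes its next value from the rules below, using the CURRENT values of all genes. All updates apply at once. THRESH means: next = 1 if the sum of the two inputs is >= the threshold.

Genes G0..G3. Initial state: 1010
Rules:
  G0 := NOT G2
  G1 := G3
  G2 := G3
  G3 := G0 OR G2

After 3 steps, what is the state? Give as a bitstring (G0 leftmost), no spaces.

Step 1: G0=NOT G2=NOT 1=0 G1=G3=0 G2=G3=0 G3=G0|G2=1|1=1 -> 0001
Step 2: G0=NOT G2=NOT 0=1 G1=G3=1 G2=G3=1 G3=G0|G2=0|0=0 -> 1110
Step 3: G0=NOT G2=NOT 1=0 G1=G3=0 G2=G3=0 G3=G0|G2=1|1=1 -> 0001

0001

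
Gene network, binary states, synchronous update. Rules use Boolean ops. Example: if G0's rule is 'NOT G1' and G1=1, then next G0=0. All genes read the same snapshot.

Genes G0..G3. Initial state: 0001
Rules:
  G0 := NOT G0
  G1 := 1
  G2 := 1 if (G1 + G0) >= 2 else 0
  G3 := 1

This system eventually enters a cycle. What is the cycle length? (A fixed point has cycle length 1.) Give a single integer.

Answer: 2

Derivation:
Step 0: 0001
Step 1: G0=NOT G0=NOT 0=1 G1=1(const) G2=(0+0>=2)=0 G3=1(const) -> 1101
Step 2: G0=NOT G0=NOT 1=0 G1=1(const) G2=(1+1>=2)=1 G3=1(const) -> 0111
Step 3: G0=NOT G0=NOT 0=1 G1=1(const) G2=(1+0>=2)=0 G3=1(const) -> 1101
State from step 3 equals state from step 1 -> cycle length 2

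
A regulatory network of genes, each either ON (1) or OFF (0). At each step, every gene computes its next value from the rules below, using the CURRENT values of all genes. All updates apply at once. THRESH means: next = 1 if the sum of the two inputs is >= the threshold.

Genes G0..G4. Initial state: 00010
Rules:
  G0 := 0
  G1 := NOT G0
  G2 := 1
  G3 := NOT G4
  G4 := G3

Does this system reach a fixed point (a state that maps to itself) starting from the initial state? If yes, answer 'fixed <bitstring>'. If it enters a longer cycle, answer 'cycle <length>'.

Step 0: 00010
Step 1: G0=0(const) G1=NOT G0=NOT 0=1 G2=1(const) G3=NOT G4=NOT 0=1 G4=G3=1 -> 01111
Step 2: G0=0(const) G1=NOT G0=NOT 0=1 G2=1(const) G3=NOT G4=NOT 1=0 G4=G3=1 -> 01101
Step 3: G0=0(const) G1=NOT G0=NOT 0=1 G2=1(const) G3=NOT G4=NOT 1=0 G4=G3=0 -> 01100
Step 4: G0=0(const) G1=NOT G0=NOT 0=1 G2=1(const) G3=NOT G4=NOT 0=1 G4=G3=0 -> 01110
Step 5: G0=0(const) G1=NOT G0=NOT 0=1 G2=1(const) G3=NOT G4=NOT 0=1 G4=G3=1 -> 01111
Cycle of length 4 starting at step 1 -> no fixed point

Answer: cycle 4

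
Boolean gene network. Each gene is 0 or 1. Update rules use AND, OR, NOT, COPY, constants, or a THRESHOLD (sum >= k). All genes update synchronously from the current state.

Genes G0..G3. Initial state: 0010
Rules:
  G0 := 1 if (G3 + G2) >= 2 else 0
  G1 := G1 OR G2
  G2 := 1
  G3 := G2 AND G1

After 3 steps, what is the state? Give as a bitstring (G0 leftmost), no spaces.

Step 1: G0=(0+1>=2)=0 G1=G1|G2=0|1=1 G2=1(const) G3=G2&G1=1&0=0 -> 0110
Step 2: G0=(0+1>=2)=0 G1=G1|G2=1|1=1 G2=1(const) G3=G2&G1=1&1=1 -> 0111
Step 3: G0=(1+1>=2)=1 G1=G1|G2=1|1=1 G2=1(const) G3=G2&G1=1&1=1 -> 1111

1111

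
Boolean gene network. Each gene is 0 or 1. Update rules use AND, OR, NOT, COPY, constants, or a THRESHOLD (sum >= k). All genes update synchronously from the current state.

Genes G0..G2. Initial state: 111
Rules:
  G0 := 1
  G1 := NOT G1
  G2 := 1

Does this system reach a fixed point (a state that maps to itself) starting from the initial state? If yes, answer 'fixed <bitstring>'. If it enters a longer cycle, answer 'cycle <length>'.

Step 0: 111
Step 1: G0=1(const) G1=NOT G1=NOT 1=0 G2=1(const) -> 101
Step 2: G0=1(const) G1=NOT G1=NOT 0=1 G2=1(const) -> 111
Cycle of length 2 starting at step 0 -> no fixed point

Answer: cycle 2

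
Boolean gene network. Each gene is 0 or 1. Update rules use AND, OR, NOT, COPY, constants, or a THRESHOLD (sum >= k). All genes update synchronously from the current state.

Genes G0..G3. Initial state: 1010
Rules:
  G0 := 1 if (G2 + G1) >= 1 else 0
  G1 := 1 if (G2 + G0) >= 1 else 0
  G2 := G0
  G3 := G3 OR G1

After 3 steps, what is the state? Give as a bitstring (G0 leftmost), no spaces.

Step 1: G0=(1+0>=1)=1 G1=(1+1>=1)=1 G2=G0=1 G3=G3|G1=0|0=0 -> 1110
Step 2: G0=(1+1>=1)=1 G1=(1+1>=1)=1 G2=G0=1 G3=G3|G1=0|1=1 -> 1111
Step 3: G0=(1+1>=1)=1 G1=(1+1>=1)=1 G2=G0=1 G3=G3|G1=1|1=1 -> 1111

1111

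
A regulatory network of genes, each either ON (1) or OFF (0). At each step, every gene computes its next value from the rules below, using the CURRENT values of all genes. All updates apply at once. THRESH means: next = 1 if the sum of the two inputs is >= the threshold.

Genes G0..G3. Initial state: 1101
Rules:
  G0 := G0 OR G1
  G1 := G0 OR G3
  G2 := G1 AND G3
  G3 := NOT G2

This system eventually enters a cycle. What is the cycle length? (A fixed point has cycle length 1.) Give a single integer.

Step 0: 1101
Step 1: G0=G0|G1=1|1=1 G1=G0|G3=1|1=1 G2=G1&G3=1&1=1 G3=NOT G2=NOT 0=1 -> 1111
Step 2: G0=G0|G1=1|1=1 G1=G0|G3=1|1=1 G2=G1&G3=1&1=1 G3=NOT G2=NOT 1=0 -> 1110
Step 3: G0=G0|G1=1|1=1 G1=G0|G3=1|0=1 G2=G1&G3=1&0=0 G3=NOT G2=NOT 1=0 -> 1100
Step 4: G0=G0|G1=1|1=1 G1=G0|G3=1|0=1 G2=G1&G3=1&0=0 G3=NOT G2=NOT 0=1 -> 1101
State from step 4 equals state from step 0 -> cycle length 4

Answer: 4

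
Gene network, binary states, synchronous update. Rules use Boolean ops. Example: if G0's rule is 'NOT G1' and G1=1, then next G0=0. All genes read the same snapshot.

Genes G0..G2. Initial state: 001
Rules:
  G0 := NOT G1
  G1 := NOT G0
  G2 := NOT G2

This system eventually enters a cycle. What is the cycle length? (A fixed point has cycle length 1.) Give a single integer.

Step 0: 001
Step 1: G0=NOT G1=NOT 0=1 G1=NOT G0=NOT 0=1 G2=NOT G2=NOT 1=0 -> 110
Step 2: G0=NOT G1=NOT 1=0 G1=NOT G0=NOT 1=0 G2=NOT G2=NOT 0=1 -> 001
State from step 2 equals state from step 0 -> cycle length 2

Answer: 2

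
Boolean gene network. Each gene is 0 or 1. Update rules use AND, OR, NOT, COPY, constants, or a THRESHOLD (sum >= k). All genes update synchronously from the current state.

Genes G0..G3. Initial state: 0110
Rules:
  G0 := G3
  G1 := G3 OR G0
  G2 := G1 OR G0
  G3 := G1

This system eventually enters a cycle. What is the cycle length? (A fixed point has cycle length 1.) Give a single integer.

Step 0: 0110
Step 1: G0=G3=0 G1=G3|G0=0|0=0 G2=G1|G0=1|0=1 G3=G1=1 -> 0011
Step 2: G0=G3=1 G1=G3|G0=1|0=1 G2=G1|G0=0|0=0 G3=G1=0 -> 1100
Step 3: G0=G3=0 G1=G3|G0=0|1=1 G2=G1|G0=1|1=1 G3=G1=1 -> 0111
Step 4: G0=G3=1 G1=G3|G0=1|0=1 G2=G1|G0=1|0=1 G3=G1=1 -> 1111
Step 5: G0=G3=1 G1=G3|G0=1|1=1 G2=G1|G0=1|1=1 G3=G1=1 -> 1111
State from step 5 equals state from step 4 -> cycle length 1

Answer: 1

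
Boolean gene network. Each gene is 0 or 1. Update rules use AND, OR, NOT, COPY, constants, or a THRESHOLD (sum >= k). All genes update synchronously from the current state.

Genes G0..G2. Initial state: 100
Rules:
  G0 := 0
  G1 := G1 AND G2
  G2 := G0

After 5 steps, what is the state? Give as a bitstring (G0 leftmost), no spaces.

Step 1: G0=0(const) G1=G1&G2=0&0=0 G2=G0=1 -> 001
Step 2: G0=0(const) G1=G1&G2=0&1=0 G2=G0=0 -> 000
Step 3: G0=0(const) G1=G1&G2=0&0=0 G2=G0=0 -> 000
Step 4: G0=0(const) G1=G1&G2=0&0=0 G2=G0=0 -> 000
Step 5: G0=0(const) G1=G1&G2=0&0=0 G2=G0=0 -> 000

000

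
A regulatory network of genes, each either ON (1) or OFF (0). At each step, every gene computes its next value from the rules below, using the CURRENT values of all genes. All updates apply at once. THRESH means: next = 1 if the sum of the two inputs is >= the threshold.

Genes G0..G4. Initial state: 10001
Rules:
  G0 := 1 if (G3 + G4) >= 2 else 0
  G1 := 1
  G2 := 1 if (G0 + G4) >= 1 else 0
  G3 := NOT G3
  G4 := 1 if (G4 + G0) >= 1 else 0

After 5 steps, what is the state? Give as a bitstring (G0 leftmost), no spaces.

Step 1: G0=(0+1>=2)=0 G1=1(const) G2=(1+1>=1)=1 G3=NOT G3=NOT 0=1 G4=(1+1>=1)=1 -> 01111
Step 2: G0=(1+1>=2)=1 G1=1(const) G2=(0+1>=1)=1 G3=NOT G3=NOT 1=0 G4=(1+0>=1)=1 -> 11101
Step 3: G0=(0+1>=2)=0 G1=1(const) G2=(1+1>=1)=1 G3=NOT G3=NOT 0=1 G4=(1+1>=1)=1 -> 01111
Step 4: G0=(1+1>=2)=1 G1=1(const) G2=(0+1>=1)=1 G3=NOT G3=NOT 1=0 G4=(1+0>=1)=1 -> 11101
Step 5: G0=(0+1>=2)=0 G1=1(const) G2=(1+1>=1)=1 G3=NOT G3=NOT 0=1 G4=(1+1>=1)=1 -> 01111

01111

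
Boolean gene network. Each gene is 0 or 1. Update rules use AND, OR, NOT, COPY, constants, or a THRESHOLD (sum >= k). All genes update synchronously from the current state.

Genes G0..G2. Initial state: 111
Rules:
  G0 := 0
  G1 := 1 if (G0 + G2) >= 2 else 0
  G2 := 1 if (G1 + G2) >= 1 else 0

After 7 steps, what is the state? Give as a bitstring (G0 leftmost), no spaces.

Step 1: G0=0(const) G1=(1+1>=2)=1 G2=(1+1>=1)=1 -> 011
Step 2: G0=0(const) G1=(0+1>=2)=0 G2=(1+1>=1)=1 -> 001
Step 3: G0=0(const) G1=(0+1>=2)=0 G2=(0+1>=1)=1 -> 001
Step 4: G0=0(const) G1=(0+1>=2)=0 G2=(0+1>=1)=1 -> 001
Step 5: G0=0(const) G1=(0+1>=2)=0 G2=(0+1>=1)=1 -> 001
Step 6: G0=0(const) G1=(0+1>=2)=0 G2=(0+1>=1)=1 -> 001
Step 7: G0=0(const) G1=(0+1>=2)=0 G2=(0+1>=1)=1 -> 001

001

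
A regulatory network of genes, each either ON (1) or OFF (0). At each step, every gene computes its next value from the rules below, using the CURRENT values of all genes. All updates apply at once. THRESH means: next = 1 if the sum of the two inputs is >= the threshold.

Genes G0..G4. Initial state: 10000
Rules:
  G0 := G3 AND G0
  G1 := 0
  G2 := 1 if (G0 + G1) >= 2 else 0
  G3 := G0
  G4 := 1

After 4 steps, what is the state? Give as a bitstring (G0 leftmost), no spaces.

Step 1: G0=G3&G0=0&1=0 G1=0(const) G2=(1+0>=2)=0 G3=G0=1 G4=1(const) -> 00011
Step 2: G0=G3&G0=1&0=0 G1=0(const) G2=(0+0>=2)=0 G3=G0=0 G4=1(const) -> 00001
Step 3: G0=G3&G0=0&0=0 G1=0(const) G2=(0+0>=2)=0 G3=G0=0 G4=1(const) -> 00001
Step 4: G0=G3&G0=0&0=0 G1=0(const) G2=(0+0>=2)=0 G3=G0=0 G4=1(const) -> 00001

00001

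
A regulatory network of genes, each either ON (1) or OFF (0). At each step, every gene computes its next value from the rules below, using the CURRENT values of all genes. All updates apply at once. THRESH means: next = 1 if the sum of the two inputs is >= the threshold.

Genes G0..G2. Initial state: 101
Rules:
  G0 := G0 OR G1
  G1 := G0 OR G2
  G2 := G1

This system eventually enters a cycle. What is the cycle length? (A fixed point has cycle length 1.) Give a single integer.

Answer: 1

Derivation:
Step 0: 101
Step 1: G0=G0|G1=1|0=1 G1=G0|G2=1|1=1 G2=G1=0 -> 110
Step 2: G0=G0|G1=1|1=1 G1=G0|G2=1|0=1 G2=G1=1 -> 111
Step 3: G0=G0|G1=1|1=1 G1=G0|G2=1|1=1 G2=G1=1 -> 111
State from step 3 equals state from step 2 -> cycle length 1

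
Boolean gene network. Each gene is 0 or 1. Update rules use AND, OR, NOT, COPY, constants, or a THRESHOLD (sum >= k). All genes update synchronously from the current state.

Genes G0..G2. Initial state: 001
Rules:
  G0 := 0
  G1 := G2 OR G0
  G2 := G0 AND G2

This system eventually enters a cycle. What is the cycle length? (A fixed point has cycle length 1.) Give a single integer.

Answer: 1

Derivation:
Step 0: 001
Step 1: G0=0(const) G1=G2|G0=1|0=1 G2=G0&G2=0&1=0 -> 010
Step 2: G0=0(const) G1=G2|G0=0|0=0 G2=G0&G2=0&0=0 -> 000
Step 3: G0=0(const) G1=G2|G0=0|0=0 G2=G0&G2=0&0=0 -> 000
State from step 3 equals state from step 2 -> cycle length 1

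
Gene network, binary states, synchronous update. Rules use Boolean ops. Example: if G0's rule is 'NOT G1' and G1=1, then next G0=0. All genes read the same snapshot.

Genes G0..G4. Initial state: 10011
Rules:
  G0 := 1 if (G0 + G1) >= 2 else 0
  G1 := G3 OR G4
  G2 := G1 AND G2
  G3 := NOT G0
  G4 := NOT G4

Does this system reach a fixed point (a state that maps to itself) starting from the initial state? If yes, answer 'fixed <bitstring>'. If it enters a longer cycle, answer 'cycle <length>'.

Answer: cycle 2

Derivation:
Step 0: 10011
Step 1: G0=(1+0>=2)=0 G1=G3|G4=1|1=1 G2=G1&G2=0&0=0 G3=NOT G0=NOT 1=0 G4=NOT G4=NOT 1=0 -> 01000
Step 2: G0=(0+1>=2)=0 G1=G3|G4=0|0=0 G2=G1&G2=1&0=0 G3=NOT G0=NOT 0=1 G4=NOT G4=NOT 0=1 -> 00011
Step 3: G0=(0+0>=2)=0 G1=G3|G4=1|1=1 G2=G1&G2=0&0=0 G3=NOT G0=NOT 0=1 G4=NOT G4=NOT 1=0 -> 01010
Step 4: G0=(0+1>=2)=0 G1=G3|G4=1|0=1 G2=G1&G2=1&0=0 G3=NOT G0=NOT 0=1 G4=NOT G4=NOT 0=1 -> 01011
Step 5: G0=(0+1>=2)=0 G1=G3|G4=1|1=1 G2=G1&G2=1&0=0 G3=NOT G0=NOT 0=1 G4=NOT G4=NOT 1=0 -> 01010
Cycle of length 2 starting at step 3 -> no fixed point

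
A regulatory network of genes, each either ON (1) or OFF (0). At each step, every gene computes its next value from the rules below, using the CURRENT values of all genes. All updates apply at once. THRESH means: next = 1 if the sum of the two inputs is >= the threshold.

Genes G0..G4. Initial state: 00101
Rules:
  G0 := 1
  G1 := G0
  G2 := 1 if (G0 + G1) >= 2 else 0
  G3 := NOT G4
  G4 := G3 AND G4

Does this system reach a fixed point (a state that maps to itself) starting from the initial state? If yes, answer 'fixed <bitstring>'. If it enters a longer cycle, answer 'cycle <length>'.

Answer: fixed 11110

Derivation:
Step 0: 00101
Step 1: G0=1(const) G1=G0=0 G2=(0+0>=2)=0 G3=NOT G4=NOT 1=0 G4=G3&G4=0&1=0 -> 10000
Step 2: G0=1(const) G1=G0=1 G2=(1+0>=2)=0 G3=NOT G4=NOT 0=1 G4=G3&G4=0&0=0 -> 11010
Step 3: G0=1(const) G1=G0=1 G2=(1+1>=2)=1 G3=NOT G4=NOT 0=1 G4=G3&G4=1&0=0 -> 11110
Step 4: G0=1(const) G1=G0=1 G2=(1+1>=2)=1 G3=NOT G4=NOT 0=1 G4=G3&G4=1&0=0 -> 11110
Fixed point reached at step 3: 11110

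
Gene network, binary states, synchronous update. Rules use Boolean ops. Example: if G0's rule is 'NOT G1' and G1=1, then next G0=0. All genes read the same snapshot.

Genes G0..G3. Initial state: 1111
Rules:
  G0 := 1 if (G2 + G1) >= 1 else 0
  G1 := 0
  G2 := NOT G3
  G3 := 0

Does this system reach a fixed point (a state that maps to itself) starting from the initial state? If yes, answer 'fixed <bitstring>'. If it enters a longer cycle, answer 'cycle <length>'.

Step 0: 1111
Step 1: G0=(1+1>=1)=1 G1=0(const) G2=NOT G3=NOT 1=0 G3=0(const) -> 1000
Step 2: G0=(0+0>=1)=0 G1=0(const) G2=NOT G3=NOT 0=1 G3=0(const) -> 0010
Step 3: G0=(1+0>=1)=1 G1=0(const) G2=NOT G3=NOT 0=1 G3=0(const) -> 1010
Step 4: G0=(1+0>=1)=1 G1=0(const) G2=NOT G3=NOT 0=1 G3=0(const) -> 1010
Fixed point reached at step 3: 1010

Answer: fixed 1010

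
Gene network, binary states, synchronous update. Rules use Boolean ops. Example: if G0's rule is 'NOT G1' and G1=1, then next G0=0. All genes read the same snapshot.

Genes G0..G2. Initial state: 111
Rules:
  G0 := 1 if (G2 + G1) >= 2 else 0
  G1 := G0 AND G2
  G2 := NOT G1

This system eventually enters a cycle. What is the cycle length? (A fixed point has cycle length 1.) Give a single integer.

Answer: 1

Derivation:
Step 0: 111
Step 1: G0=(1+1>=2)=1 G1=G0&G2=1&1=1 G2=NOT G1=NOT 1=0 -> 110
Step 2: G0=(0+1>=2)=0 G1=G0&G2=1&0=0 G2=NOT G1=NOT 1=0 -> 000
Step 3: G0=(0+0>=2)=0 G1=G0&G2=0&0=0 G2=NOT G1=NOT 0=1 -> 001
Step 4: G0=(1+0>=2)=0 G1=G0&G2=0&1=0 G2=NOT G1=NOT 0=1 -> 001
State from step 4 equals state from step 3 -> cycle length 1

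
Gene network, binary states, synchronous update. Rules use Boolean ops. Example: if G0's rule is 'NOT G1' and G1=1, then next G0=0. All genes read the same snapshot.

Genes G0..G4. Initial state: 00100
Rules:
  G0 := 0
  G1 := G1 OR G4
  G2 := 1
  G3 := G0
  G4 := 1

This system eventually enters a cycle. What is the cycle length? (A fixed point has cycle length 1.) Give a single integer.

Step 0: 00100
Step 1: G0=0(const) G1=G1|G4=0|0=0 G2=1(const) G3=G0=0 G4=1(const) -> 00101
Step 2: G0=0(const) G1=G1|G4=0|1=1 G2=1(const) G3=G0=0 G4=1(const) -> 01101
Step 3: G0=0(const) G1=G1|G4=1|1=1 G2=1(const) G3=G0=0 G4=1(const) -> 01101
State from step 3 equals state from step 2 -> cycle length 1

Answer: 1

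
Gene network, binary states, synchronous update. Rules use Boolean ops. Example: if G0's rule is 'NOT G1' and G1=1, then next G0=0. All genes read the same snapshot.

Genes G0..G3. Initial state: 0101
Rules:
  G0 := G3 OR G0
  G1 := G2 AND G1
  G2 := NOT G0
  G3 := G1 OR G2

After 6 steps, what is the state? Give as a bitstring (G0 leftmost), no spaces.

Step 1: G0=G3|G0=1|0=1 G1=G2&G1=0&1=0 G2=NOT G0=NOT 0=1 G3=G1|G2=1|0=1 -> 1011
Step 2: G0=G3|G0=1|1=1 G1=G2&G1=1&0=0 G2=NOT G0=NOT 1=0 G3=G1|G2=0|1=1 -> 1001
Step 3: G0=G3|G0=1|1=1 G1=G2&G1=0&0=0 G2=NOT G0=NOT 1=0 G3=G1|G2=0|0=0 -> 1000
Step 4: G0=G3|G0=0|1=1 G1=G2&G1=0&0=0 G2=NOT G0=NOT 1=0 G3=G1|G2=0|0=0 -> 1000
Step 5: G0=G3|G0=0|1=1 G1=G2&G1=0&0=0 G2=NOT G0=NOT 1=0 G3=G1|G2=0|0=0 -> 1000
Step 6: G0=G3|G0=0|1=1 G1=G2&G1=0&0=0 G2=NOT G0=NOT 1=0 G3=G1|G2=0|0=0 -> 1000

1000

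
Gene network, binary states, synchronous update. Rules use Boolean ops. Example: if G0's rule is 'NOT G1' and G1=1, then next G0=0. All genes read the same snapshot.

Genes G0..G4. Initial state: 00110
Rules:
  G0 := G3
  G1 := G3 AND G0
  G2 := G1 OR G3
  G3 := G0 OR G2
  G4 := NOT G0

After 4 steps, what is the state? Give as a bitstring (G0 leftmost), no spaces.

Step 1: G0=G3=1 G1=G3&G0=1&0=0 G2=G1|G3=0|1=1 G3=G0|G2=0|1=1 G4=NOT G0=NOT 0=1 -> 10111
Step 2: G0=G3=1 G1=G3&G0=1&1=1 G2=G1|G3=0|1=1 G3=G0|G2=1|1=1 G4=NOT G0=NOT 1=0 -> 11110
Step 3: G0=G3=1 G1=G3&G0=1&1=1 G2=G1|G3=1|1=1 G3=G0|G2=1|1=1 G4=NOT G0=NOT 1=0 -> 11110
Step 4: G0=G3=1 G1=G3&G0=1&1=1 G2=G1|G3=1|1=1 G3=G0|G2=1|1=1 G4=NOT G0=NOT 1=0 -> 11110

11110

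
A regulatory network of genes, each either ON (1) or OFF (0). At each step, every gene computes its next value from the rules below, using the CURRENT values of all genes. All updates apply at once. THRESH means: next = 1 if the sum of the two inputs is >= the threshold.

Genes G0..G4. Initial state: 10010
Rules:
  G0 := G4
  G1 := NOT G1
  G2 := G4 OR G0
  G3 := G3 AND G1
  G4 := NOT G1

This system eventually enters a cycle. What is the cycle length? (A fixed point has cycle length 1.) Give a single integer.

Step 0: 10010
Step 1: G0=G4=0 G1=NOT G1=NOT 0=1 G2=G4|G0=0|1=1 G3=G3&G1=1&0=0 G4=NOT G1=NOT 0=1 -> 01101
Step 2: G0=G4=1 G1=NOT G1=NOT 1=0 G2=G4|G0=1|0=1 G3=G3&G1=0&1=0 G4=NOT G1=NOT 1=0 -> 10100
Step 3: G0=G4=0 G1=NOT G1=NOT 0=1 G2=G4|G0=0|1=1 G3=G3&G1=0&0=0 G4=NOT G1=NOT 0=1 -> 01101
State from step 3 equals state from step 1 -> cycle length 2

Answer: 2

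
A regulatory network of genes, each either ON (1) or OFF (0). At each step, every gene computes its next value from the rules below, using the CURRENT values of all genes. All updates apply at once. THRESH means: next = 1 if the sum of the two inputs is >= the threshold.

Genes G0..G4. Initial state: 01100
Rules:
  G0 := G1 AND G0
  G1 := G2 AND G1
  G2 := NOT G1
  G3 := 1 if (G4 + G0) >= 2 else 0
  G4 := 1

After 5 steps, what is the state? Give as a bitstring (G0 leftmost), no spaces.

Step 1: G0=G1&G0=1&0=0 G1=G2&G1=1&1=1 G2=NOT G1=NOT 1=0 G3=(0+0>=2)=0 G4=1(const) -> 01001
Step 2: G0=G1&G0=1&0=0 G1=G2&G1=0&1=0 G2=NOT G1=NOT 1=0 G3=(1+0>=2)=0 G4=1(const) -> 00001
Step 3: G0=G1&G0=0&0=0 G1=G2&G1=0&0=0 G2=NOT G1=NOT 0=1 G3=(1+0>=2)=0 G4=1(const) -> 00101
Step 4: G0=G1&G0=0&0=0 G1=G2&G1=1&0=0 G2=NOT G1=NOT 0=1 G3=(1+0>=2)=0 G4=1(const) -> 00101
Step 5: G0=G1&G0=0&0=0 G1=G2&G1=1&0=0 G2=NOT G1=NOT 0=1 G3=(1+0>=2)=0 G4=1(const) -> 00101

00101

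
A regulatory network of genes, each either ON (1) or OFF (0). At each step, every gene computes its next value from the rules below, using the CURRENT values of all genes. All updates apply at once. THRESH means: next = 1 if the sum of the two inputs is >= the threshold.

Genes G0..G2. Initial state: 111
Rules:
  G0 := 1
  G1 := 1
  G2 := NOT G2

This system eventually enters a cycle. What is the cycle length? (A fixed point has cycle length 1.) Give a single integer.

Answer: 2

Derivation:
Step 0: 111
Step 1: G0=1(const) G1=1(const) G2=NOT G2=NOT 1=0 -> 110
Step 2: G0=1(const) G1=1(const) G2=NOT G2=NOT 0=1 -> 111
State from step 2 equals state from step 0 -> cycle length 2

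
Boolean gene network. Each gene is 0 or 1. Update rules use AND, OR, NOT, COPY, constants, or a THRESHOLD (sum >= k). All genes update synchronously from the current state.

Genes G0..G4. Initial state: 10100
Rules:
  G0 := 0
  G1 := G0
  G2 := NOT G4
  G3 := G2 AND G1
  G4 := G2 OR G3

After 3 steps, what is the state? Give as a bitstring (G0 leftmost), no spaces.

Step 1: G0=0(const) G1=G0=1 G2=NOT G4=NOT 0=1 G3=G2&G1=1&0=0 G4=G2|G3=1|0=1 -> 01101
Step 2: G0=0(const) G1=G0=0 G2=NOT G4=NOT 1=0 G3=G2&G1=1&1=1 G4=G2|G3=1|0=1 -> 00011
Step 3: G0=0(const) G1=G0=0 G2=NOT G4=NOT 1=0 G3=G2&G1=0&0=0 G4=G2|G3=0|1=1 -> 00001

00001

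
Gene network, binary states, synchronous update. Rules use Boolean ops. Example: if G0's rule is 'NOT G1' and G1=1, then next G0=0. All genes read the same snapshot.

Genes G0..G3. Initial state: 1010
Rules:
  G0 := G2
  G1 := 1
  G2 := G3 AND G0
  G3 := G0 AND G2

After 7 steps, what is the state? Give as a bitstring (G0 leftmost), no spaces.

Step 1: G0=G2=1 G1=1(const) G2=G3&G0=0&1=0 G3=G0&G2=1&1=1 -> 1101
Step 2: G0=G2=0 G1=1(const) G2=G3&G0=1&1=1 G3=G0&G2=1&0=0 -> 0110
Step 3: G0=G2=1 G1=1(const) G2=G3&G0=0&0=0 G3=G0&G2=0&1=0 -> 1100
Step 4: G0=G2=0 G1=1(const) G2=G3&G0=0&1=0 G3=G0&G2=1&0=0 -> 0100
Step 5: G0=G2=0 G1=1(const) G2=G3&G0=0&0=0 G3=G0&G2=0&0=0 -> 0100
Step 6: G0=G2=0 G1=1(const) G2=G3&G0=0&0=0 G3=G0&G2=0&0=0 -> 0100
Step 7: G0=G2=0 G1=1(const) G2=G3&G0=0&0=0 G3=G0&G2=0&0=0 -> 0100

0100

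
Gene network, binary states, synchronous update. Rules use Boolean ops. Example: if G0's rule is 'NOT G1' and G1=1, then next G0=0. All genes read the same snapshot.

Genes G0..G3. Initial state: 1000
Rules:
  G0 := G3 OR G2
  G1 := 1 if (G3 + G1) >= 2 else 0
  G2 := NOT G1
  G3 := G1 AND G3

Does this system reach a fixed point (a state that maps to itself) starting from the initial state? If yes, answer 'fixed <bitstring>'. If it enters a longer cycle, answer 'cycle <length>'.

Step 0: 1000
Step 1: G0=G3|G2=0|0=0 G1=(0+0>=2)=0 G2=NOT G1=NOT 0=1 G3=G1&G3=0&0=0 -> 0010
Step 2: G0=G3|G2=0|1=1 G1=(0+0>=2)=0 G2=NOT G1=NOT 0=1 G3=G1&G3=0&0=0 -> 1010
Step 3: G0=G3|G2=0|1=1 G1=(0+0>=2)=0 G2=NOT G1=NOT 0=1 G3=G1&G3=0&0=0 -> 1010
Fixed point reached at step 2: 1010

Answer: fixed 1010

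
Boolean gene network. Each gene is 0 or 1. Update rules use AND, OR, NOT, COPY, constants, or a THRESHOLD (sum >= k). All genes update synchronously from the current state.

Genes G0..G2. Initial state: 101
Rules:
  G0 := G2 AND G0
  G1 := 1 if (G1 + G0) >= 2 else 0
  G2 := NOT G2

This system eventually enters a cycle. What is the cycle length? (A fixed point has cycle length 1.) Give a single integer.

Answer: 2

Derivation:
Step 0: 101
Step 1: G0=G2&G0=1&1=1 G1=(0+1>=2)=0 G2=NOT G2=NOT 1=0 -> 100
Step 2: G0=G2&G0=0&1=0 G1=(0+1>=2)=0 G2=NOT G2=NOT 0=1 -> 001
Step 3: G0=G2&G0=1&0=0 G1=(0+0>=2)=0 G2=NOT G2=NOT 1=0 -> 000
Step 4: G0=G2&G0=0&0=0 G1=(0+0>=2)=0 G2=NOT G2=NOT 0=1 -> 001
State from step 4 equals state from step 2 -> cycle length 2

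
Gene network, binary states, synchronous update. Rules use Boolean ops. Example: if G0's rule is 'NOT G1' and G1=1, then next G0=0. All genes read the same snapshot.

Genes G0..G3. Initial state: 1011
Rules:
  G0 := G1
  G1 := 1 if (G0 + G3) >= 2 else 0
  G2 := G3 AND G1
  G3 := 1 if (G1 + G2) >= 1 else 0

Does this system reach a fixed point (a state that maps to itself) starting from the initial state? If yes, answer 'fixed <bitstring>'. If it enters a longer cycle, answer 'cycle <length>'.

Answer: cycle 2

Derivation:
Step 0: 1011
Step 1: G0=G1=0 G1=(1+1>=2)=1 G2=G3&G1=1&0=0 G3=(0+1>=1)=1 -> 0101
Step 2: G0=G1=1 G1=(0+1>=2)=0 G2=G3&G1=1&1=1 G3=(1+0>=1)=1 -> 1011
Cycle of length 2 starting at step 0 -> no fixed point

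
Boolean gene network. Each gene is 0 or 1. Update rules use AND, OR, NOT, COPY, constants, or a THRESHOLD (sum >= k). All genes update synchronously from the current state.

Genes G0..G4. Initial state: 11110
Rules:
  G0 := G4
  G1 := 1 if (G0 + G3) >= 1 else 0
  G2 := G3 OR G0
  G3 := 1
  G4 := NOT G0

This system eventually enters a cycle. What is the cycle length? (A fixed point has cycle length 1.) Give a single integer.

Answer: 4

Derivation:
Step 0: 11110
Step 1: G0=G4=0 G1=(1+1>=1)=1 G2=G3|G0=1|1=1 G3=1(const) G4=NOT G0=NOT 1=0 -> 01110
Step 2: G0=G4=0 G1=(0+1>=1)=1 G2=G3|G0=1|0=1 G3=1(const) G4=NOT G0=NOT 0=1 -> 01111
Step 3: G0=G4=1 G1=(0+1>=1)=1 G2=G3|G0=1|0=1 G3=1(const) G4=NOT G0=NOT 0=1 -> 11111
Step 4: G0=G4=1 G1=(1+1>=1)=1 G2=G3|G0=1|1=1 G3=1(const) G4=NOT G0=NOT 1=0 -> 11110
State from step 4 equals state from step 0 -> cycle length 4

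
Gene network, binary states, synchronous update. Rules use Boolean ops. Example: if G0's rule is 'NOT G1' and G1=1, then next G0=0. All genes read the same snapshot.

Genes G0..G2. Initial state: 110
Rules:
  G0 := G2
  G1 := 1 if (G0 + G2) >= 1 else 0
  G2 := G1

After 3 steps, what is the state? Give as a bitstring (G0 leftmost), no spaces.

Step 1: G0=G2=0 G1=(1+0>=1)=1 G2=G1=1 -> 011
Step 2: G0=G2=1 G1=(0+1>=1)=1 G2=G1=1 -> 111
Step 3: G0=G2=1 G1=(1+1>=1)=1 G2=G1=1 -> 111

111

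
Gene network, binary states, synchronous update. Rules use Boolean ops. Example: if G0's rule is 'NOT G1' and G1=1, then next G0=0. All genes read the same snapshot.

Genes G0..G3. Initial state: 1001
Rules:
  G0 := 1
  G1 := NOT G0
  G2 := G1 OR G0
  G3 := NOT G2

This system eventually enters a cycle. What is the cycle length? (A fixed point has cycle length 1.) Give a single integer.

Answer: 1

Derivation:
Step 0: 1001
Step 1: G0=1(const) G1=NOT G0=NOT 1=0 G2=G1|G0=0|1=1 G3=NOT G2=NOT 0=1 -> 1011
Step 2: G0=1(const) G1=NOT G0=NOT 1=0 G2=G1|G0=0|1=1 G3=NOT G2=NOT 1=0 -> 1010
Step 3: G0=1(const) G1=NOT G0=NOT 1=0 G2=G1|G0=0|1=1 G3=NOT G2=NOT 1=0 -> 1010
State from step 3 equals state from step 2 -> cycle length 1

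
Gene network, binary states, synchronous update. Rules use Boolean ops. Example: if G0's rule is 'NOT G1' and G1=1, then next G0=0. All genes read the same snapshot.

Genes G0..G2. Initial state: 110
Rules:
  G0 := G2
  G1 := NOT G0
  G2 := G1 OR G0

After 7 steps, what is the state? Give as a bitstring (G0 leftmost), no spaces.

Step 1: G0=G2=0 G1=NOT G0=NOT 1=0 G2=G1|G0=1|1=1 -> 001
Step 2: G0=G2=1 G1=NOT G0=NOT 0=1 G2=G1|G0=0|0=0 -> 110
Step 3: G0=G2=0 G1=NOT G0=NOT 1=0 G2=G1|G0=1|1=1 -> 001
Step 4: G0=G2=1 G1=NOT G0=NOT 0=1 G2=G1|G0=0|0=0 -> 110
Step 5: G0=G2=0 G1=NOT G0=NOT 1=0 G2=G1|G0=1|1=1 -> 001
Step 6: G0=G2=1 G1=NOT G0=NOT 0=1 G2=G1|G0=0|0=0 -> 110
Step 7: G0=G2=0 G1=NOT G0=NOT 1=0 G2=G1|G0=1|1=1 -> 001

001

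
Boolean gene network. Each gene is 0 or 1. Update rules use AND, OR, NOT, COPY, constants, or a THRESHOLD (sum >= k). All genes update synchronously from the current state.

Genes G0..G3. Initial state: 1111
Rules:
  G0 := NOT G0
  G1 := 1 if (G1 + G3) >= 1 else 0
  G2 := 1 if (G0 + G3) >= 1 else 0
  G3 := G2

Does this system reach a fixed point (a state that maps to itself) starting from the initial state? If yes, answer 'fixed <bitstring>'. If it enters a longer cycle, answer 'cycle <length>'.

Answer: cycle 2

Derivation:
Step 0: 1111
Step 1: G0=NOT G0=NOT 1=0 G1=(1+1>=1)=1 G2=(1+1>=1)=1 G3=G2=1 -> 0111
Step 2: G0=NOT G0=NOT 0=1 G1=(1+1>=1)=1 G2=(0+1>=1)=1 G3=G2=1 -> 1111
Cycle of length 2 starting at step 0 -> no fixed point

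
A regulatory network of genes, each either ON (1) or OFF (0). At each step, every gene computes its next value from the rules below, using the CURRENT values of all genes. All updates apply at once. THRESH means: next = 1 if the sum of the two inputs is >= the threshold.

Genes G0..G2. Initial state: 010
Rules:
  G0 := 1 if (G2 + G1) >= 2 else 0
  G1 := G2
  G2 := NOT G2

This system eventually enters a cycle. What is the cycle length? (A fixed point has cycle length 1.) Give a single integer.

Answer: 2

Derivation:
Step 0: 010
Step 1: G0=(0+1>=2)=0 G1=G2=0 G2=NOT G2=NOT 0=1 -> 001
Step 2: G0=(1+0>=2)=0 G1=G2=1 G2=NOT G2=NOT 1=0 -> 010
State from step 2 equals state from step 0 -> cycle length 2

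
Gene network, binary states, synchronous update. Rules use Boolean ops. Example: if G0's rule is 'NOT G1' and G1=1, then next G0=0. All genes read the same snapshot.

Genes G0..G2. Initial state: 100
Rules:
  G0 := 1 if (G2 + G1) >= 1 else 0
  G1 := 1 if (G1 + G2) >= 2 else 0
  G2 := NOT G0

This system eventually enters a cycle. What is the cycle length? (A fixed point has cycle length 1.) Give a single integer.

Step 0: 100
Step 1: G0=(0+0>=1)=0 G1=(0+0>=2)=0 G2=NOT G0=NOT 1=0 -> 000
Step 2: G0=(0+0>=1)=0 G1=(0+0>=2)=0 G2=NOT G0=NOT 0=1 -> 001
Step 3: G0=(1+0>=1)=1 G1=(0+1>=2)=0 G2=NOT G0=NOT 0=1 -> 101
Step 4: G0=(1+0>=1)=1 G1=(0+1>=2)=0 G2=NOT G0=NOT 1=0 -> 100
State from step 4 equals state from step 0 -> cycle length 4

Answer: 4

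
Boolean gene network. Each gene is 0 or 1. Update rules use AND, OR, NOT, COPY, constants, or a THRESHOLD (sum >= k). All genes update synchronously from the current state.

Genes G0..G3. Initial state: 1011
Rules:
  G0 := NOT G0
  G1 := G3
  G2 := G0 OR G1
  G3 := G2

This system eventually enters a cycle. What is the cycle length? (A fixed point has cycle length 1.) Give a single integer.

Step 0: 1011
Step 1: G0=NOT G0=NOT 1=0 G1=G3=1 G2=G0|G1=1|0=1 G3=G2=1 -> 0111
Step 2: G0=NOT G0=NOT 0=1 G1=G3=1 G2=G0|G1=0|1=1 G3=G2=1 -> 1111
Step 3: G0=NOT G0=NOT 1=0 G1=G3=1 G2=G0|G1=1|1=1 G3=G2=1 -> 0111
State from step 3 equals state from step 1 -> cycle length 2

Answer: 2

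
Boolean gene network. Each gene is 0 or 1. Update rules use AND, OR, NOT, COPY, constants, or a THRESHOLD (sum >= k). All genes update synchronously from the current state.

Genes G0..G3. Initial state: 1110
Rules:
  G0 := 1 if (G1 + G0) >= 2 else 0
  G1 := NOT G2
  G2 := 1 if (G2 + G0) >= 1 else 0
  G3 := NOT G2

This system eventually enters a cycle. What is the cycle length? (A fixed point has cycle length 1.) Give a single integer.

Answer: 1

Derivation:
Step 0: 1110
Step 1: G0=(1+1>=2)=1 G1=NOT G2=NOT 1=0 G2=(1+1>=1)=1 G3=NOT G2=NOT 1=0 -> 1010
Step 2: G0=(0+1>=2)=0 G1=NOT G2=NOT 1=0 G2=(1+1>=1)=1 G3=NOT G2=NOT 1=0 -> 0010
Step 3: G0=(0+0>=2)=0 G1=NOT G2=NOT 1=0 G2=(1+0>=1)=1 G3=NOT G2=NOT 1=0 -> 0010
State from step 3 equals state from step 2 -> cycle length 1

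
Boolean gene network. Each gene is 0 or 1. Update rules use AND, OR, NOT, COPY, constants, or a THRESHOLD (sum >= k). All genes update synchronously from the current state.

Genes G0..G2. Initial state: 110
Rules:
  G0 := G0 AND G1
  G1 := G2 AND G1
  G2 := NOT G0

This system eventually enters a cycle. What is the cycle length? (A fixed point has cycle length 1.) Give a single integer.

Answer: 1

Derivation:
Step 0: 110
Step 1: G0=G0&G1=1&1=1 G1=G2&G1=0&1=0 G2=NOT G0=NOT 1=0 -> 100
Step 2: G0=G0&G1=1&0=0 G1=G2&G1=0&0=0 G2=NOT G0=NOT 1=0 -> 000
Step 3: G0=G0&G1=0&0=0 G1=G2&G1=0&0=0 G2=NOT G0=NOT 0=1 -> 001
Step 4: G0=G0&G1=0&0=0 G1=G2&G1=1&0=0 G2=NOT G0=NOT 0=1 -> 001
State from step 4 equals state from step 3 -> cycle length 1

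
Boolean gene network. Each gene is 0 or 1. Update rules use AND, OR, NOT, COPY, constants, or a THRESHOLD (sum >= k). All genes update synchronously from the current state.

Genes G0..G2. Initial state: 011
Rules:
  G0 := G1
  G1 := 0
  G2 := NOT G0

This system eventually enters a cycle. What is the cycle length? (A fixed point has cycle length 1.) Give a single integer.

Answer: 1

Derivation:
Step 0: 011
Step 1: G0=G1=1 G1=0(const) G2=NOT G0=NOT 0=1 -> 101
Step 2: G0=G1=0 G1=0(const) G2=NOT G0=NOT 1=0 -> 000
Step 3: G0=G1=0 G1=0(const) G2=NOT G0=NOT 0=1 -> 001
Step 4: G0=G1=0 G1=0(const) G2=NOT G0=NOT 0=1 -> 001
State from step 4 equals state from step 3 -> cycle length 1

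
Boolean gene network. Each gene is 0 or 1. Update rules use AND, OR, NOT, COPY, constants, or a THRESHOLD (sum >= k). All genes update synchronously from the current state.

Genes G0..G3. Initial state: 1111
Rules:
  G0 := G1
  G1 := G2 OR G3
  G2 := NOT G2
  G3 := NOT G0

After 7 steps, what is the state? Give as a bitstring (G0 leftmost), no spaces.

Step 1: G0=G1=1 G1=G2|G3=1|1=1 G2=NOT G2=NOT 1=0 G3=NOT G0=NOT 1=0 -> 1100
Step 2: G0=G1=1 G1=G2|G3=0|0=0 G2=NOT G2=NOT 0=1 G3=NOT G0=NOT 1=0 -> 1010
Step 3: G0=G1=0 G1=G2|G3=1|0=1 G2=NOT G2=NOT 1=0 G3=NOT G0=NOT 1=0 -> 0100
Step 4: G0=G1=1 G1=G2|G3=0|0=0 G2=NOT G2=NOT 0=1 G3=NOT G0=NOT 0=1 -> 1011
Step 5: G0=G1=0 G1=G2|G3=1|1=1 G2=NOT G2=NOT 1=0 G3=NOT G0=NOT 1=0 -> 0100
Step 6: G0=G1=1 G1=G2|G3=0|0=0 G2=NOT G2=NOT 0=1 G3=NOT G0=NOT 0=1 -> 1011
Step 7: G0=G1=0 G1=G2|G3=1|1=1 G2=NOT G2=NOT 1=0 G3=NOT G0=NOT 1=0 -> 0100

0100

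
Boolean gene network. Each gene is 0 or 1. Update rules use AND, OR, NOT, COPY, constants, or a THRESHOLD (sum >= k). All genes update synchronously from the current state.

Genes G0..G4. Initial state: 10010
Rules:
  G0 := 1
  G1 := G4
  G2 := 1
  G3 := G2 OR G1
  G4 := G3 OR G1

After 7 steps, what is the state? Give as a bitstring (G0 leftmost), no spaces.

Step 1: G0=1(const) G1=G4=0 G2=1(const) G3=G2|G1=0|0=0 G4=G3|G1=1|0=1 -> 10101
Step 2: G0=1(const) G1=G4=1 G2=1(const) G3=G2|G1=1|0=1 G4=G3|G1=0|0=0 -> 11110
Step 3: G0=1(const) G1=G4=0 G2=1(const) G3=G2|G1=1|1=1 G4=G3|G1=1|1=1 -> 10111
Step 4: G0=1(const) G1=G4=1 G2=1(const) G3=G2|G1=1|0=1 G4=G3|G1=1|0=1 -> 11111
Step 5: G0=1(const) G1=G4=1 G2=1(const) G3=G2|G1=1|1=1 G4=G3|G1=1|1=1 -> 11111
Step 6: G0=1(const) G1=G4=1 G2=1(const) G3=G2|G1=1|1=1 G4=G3|G1=1|1=1 -> 11111
Step 7: G0=1(const) G1=G4=1 G2=1(const) G3=G2|G1=1|1=1 G4=G3|G1=1|1=1 -> 11111

11111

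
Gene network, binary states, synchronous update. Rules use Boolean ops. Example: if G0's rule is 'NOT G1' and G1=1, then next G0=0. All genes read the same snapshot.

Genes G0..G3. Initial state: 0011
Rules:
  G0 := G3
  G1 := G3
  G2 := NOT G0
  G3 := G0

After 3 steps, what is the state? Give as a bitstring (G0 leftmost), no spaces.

Step 1: G0=G3=1 G1=G3=1 G2=NOT G0=NOT 0=1 G3=G0=0 -> 1110
Step 2: G0=G3=0 G1=G3=0 G2=NOT G0=NOT 1=0 G3=G0=1 -> 0001
Step 3: G0=G3=1 G1=G3=1 G2=NOT G0=NOT 0=1 G3=G0=0 -> 1110

1110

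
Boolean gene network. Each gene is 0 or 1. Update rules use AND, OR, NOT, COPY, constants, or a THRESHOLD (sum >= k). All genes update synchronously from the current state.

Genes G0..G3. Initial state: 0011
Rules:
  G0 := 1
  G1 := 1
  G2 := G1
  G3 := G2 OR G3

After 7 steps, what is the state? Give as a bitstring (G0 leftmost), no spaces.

Step 1: G0=1(const) G1=1(const) G2=G1=0 G3=G2|G3=1|1=1 -> 1101
Step 2: G0=1(const) G1=1(const) G2=G1=1 G3=G2|G3=0|1=1 -> 1111
Step 3: G0=1(const) G1=1(const) G2=G1=1 G3=G2|G3=1|1=1 -> 1111
Step 4: G0=1(const) G1=1(const) G2=G1=1 G3=G2|G3=1|1=1 -> 1111
Step 5: G0=1(const) G1=1(const) G2=G1=1 G3=G2|G3=1|1=1 -> 1111
Step 6: G0=1(const) G1=1(const) G2=G1=1 G3=G2|G3=1|1=1 -> 1111
Step 7: G0=1(const) G1=1(const) G2=G1=1 G3=G2|G3=1|1=1 -> 1111

1111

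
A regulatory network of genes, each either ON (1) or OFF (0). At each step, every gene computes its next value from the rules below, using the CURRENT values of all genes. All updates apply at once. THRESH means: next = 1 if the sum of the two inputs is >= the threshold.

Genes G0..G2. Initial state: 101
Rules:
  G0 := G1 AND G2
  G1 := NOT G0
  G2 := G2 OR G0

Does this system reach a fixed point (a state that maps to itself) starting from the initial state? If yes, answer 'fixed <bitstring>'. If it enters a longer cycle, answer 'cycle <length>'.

Answer: cycle 4

Derivation:
Step 0: 101
Step 1: G0=G1&G2=0&1=0 G1=NOT G0=NOT 1=0 G2=G2|G0=1|1=1 -> 001
Step 2: G0=G1&G2=0&1=0 G1=NOT G0=NOT 0=1 G2=G2|G0=1|0=1 -> 011
Step 3: G0=G1&G2=1&1=1 G1=NOT G0=NOT 0=1 G2=G2|G0=1|0=1 -> 111
Step 4: G0=G1&G2=1&1=1 G1=NOT G0=NOT 1=0 G2=G2|G0=1|1=1 -> 101
Cycle of length 4 starting at step 0 -> no fixed point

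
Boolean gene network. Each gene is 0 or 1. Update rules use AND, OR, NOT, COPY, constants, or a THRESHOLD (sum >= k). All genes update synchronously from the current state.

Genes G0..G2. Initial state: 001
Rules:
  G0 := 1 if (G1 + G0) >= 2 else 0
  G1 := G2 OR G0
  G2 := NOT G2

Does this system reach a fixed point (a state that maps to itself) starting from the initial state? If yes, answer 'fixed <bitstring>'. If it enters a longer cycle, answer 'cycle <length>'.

Answer: cycle 2

Derivation:
Step 0: 001
Step 1: G0=(0+0>=2)=0 G1=G2|G0=1|0=1 G2=NOT G2=NOT 1=0 -> 010
Step 2: G0=(1+0>=2)=0 G1=G2|G0=0|0=0 G2=NOT G2=NOT 0=1 -> 001
Cycle of length 2 starting at step 0 -> no fixed point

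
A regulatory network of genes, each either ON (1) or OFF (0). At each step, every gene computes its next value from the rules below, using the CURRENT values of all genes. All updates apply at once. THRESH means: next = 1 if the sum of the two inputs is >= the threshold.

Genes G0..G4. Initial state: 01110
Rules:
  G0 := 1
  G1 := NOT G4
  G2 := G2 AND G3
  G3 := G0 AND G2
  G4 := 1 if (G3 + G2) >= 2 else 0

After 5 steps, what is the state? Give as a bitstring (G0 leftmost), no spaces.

Step 1: G0=1(const) G1=NOT G4=NOT 0=1 G2=G2&G3=1&1=1 G3=G0&G2=0&1=0 G4=(1+1>=2)=1 -> 11101
Step 2: G0=1(const) G1=NOT G4=NOT 1=0 G2=G2&G3=1&0=0 G3=G0&G2=1&1=1 G4=(0+1>=2)=0 -> 10010
Step 3: G0=1(const) G1=NOT G4=NOT 0=1 G2=G2&G3=0&1=0 G3=G0&G2=1&0=0 G4=(1+0>=2)=0 -> 11000
Step 4: G0=1(const) G1=NOT G4=NOT 0=1 G2=G2&G3=0&0=0 G3=G0&G2=1&0=0 G4=(0+0>=2)=0 -> 11000
Step 5: G0=1(const) G1=NOT G4=NOT 0=1 G2=G2&G3=0&0=0 G3=G0&G2=1&0=0 G4=(0+0>=2)=0 -> 11000

11000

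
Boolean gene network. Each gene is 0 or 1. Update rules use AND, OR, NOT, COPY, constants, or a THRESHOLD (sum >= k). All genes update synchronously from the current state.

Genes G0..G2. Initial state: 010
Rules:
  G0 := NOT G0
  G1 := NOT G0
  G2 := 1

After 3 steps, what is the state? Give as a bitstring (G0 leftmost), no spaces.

Step 1: G0=NOT G0=NOT 0=1 G1=NOT G0=NOT 0=1 G2=1(const) -> 111
Step 2: G0=NOT G0=NOT 1=0 G1=NOT G0=NOT 1=0 G2=1(const) -> 001
Step 3: G0=NOT G0=NOT 0=1 G1=NOT G0=NOT 0=1 G2=1(const) -> 111

111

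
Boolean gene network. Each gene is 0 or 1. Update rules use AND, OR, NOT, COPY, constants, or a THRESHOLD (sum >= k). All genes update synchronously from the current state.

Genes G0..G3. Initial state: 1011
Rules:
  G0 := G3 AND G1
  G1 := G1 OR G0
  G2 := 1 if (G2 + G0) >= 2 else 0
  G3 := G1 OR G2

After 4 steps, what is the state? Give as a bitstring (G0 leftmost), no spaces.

Step 1: G0=G3&G1=1&0=0 G1=G1|G0=0|1=1 G2=(1+1>=2)=1 G3=G1|G2=0|1=1 -> 0111
Step 2: G0=G3&G1=1&1=1 G1=G1|G0=1|0=1 G2=(1+0>=2)=0 G3=G1|G2=1|1=1 -> 1101
Step 3: G0=G3&G1=1&1=1 G1=G1|G0=1|1=1 G2=(0+1>=2)=0 G3=G1|G2=1|0=1 -> 1101
Step 4: G0=G3&G1=1&1=1 G1=G1|G0=1|1=1 G2=(0+1>=2)=0 G3=G1|G2=1|0=1 -> 1101

1101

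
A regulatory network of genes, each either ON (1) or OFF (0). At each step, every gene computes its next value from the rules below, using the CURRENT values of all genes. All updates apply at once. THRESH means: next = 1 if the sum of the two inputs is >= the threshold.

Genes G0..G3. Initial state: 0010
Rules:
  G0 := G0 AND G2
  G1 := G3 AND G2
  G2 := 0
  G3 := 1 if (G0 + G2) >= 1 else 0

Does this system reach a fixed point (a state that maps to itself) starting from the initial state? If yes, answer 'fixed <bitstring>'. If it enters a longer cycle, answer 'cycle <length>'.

Answer: fixed 0000

Derivation:
Step 0: 0010
Step 1: G0=G0&G2=0&1=0 G1=G3&G2=0&1=0 G2=0(const) G3=(0+1>=1)=1 -> 0001
Step 2: G0=G0&G2=0&0=0 G1=G3&G2=1&0=0 G2=0(const) G3=(0+0>=1)=0 -> 0000
Step 3: G0=G0&G2=0&0=0 G1=G3&G2=0&0=0 G2=0(const) G3=(0+0>=1)=0 -> 0000
Fixed point reached at step 2: 0000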